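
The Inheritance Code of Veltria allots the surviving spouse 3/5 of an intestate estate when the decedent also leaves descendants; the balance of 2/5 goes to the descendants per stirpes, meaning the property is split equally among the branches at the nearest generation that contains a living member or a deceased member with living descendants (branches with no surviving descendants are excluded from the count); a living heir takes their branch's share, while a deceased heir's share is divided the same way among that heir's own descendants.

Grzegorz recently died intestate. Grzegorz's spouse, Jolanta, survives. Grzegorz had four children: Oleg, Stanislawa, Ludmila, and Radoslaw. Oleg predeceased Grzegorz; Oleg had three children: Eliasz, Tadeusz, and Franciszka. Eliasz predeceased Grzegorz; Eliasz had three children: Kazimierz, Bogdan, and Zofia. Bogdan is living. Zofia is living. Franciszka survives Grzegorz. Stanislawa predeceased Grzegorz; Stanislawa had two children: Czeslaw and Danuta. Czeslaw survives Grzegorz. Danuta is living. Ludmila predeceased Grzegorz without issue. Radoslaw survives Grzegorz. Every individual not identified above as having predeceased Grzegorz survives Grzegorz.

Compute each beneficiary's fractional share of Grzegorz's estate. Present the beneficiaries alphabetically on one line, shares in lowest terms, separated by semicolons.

Bogdan 2/135; Czeslaw 1/15; Danuta 1/15; Franciszka 2/45; Jolanta 3/5; Kazimierz 2/135; Radoslaw 2/15; Tadeusz 2/45; Zofia 2/135

Jolanta, as surviving spouse, takes 3/5.
The remaining 2/5 passes to Grzegorz's descendants per stirpes.
Ludmila left no surviving issue, so that branch lapses and is disregarded.
The 2/5 is divided into 3 equal shares of 2/15 among Oleg, Stanislawa, Radoslaw.
Oleg predeceased; the 2/15 allotted to Oleg's branch passes to Oleg's issue by representation.
The 2/15 is divided into 3 equal shares of 2/45 among Eliasz, Tadeusz, Franciszka.
Eliasz predeceased; the 2/45 allotted to Eliasz's branch passes to Eliasz's issue by representation.
The 2/45 is divided into 3 equal shares of 2/135 among Kazimierz, Bogdan, Zofia.
Kazimierz is living and takes 2/135.
Bogdan is living and takes 2/135.
Zofia is living and takes 2/135.
Tadeusz is living and takes 2/45.
Franciszka is living and takes 2/45.
Stanislawa predeceased; the 2/15 allotted to Stanislawa's branch passes to Stanislawa's issue by representation.
The 2/15 is divided into 2 equal shares of 1/15 among Czeslaw, Danuta.
Czeslaw is living and takes 1/15.
Danuta is living and takes 1/15.
Radoslaw is living and takes 2/15.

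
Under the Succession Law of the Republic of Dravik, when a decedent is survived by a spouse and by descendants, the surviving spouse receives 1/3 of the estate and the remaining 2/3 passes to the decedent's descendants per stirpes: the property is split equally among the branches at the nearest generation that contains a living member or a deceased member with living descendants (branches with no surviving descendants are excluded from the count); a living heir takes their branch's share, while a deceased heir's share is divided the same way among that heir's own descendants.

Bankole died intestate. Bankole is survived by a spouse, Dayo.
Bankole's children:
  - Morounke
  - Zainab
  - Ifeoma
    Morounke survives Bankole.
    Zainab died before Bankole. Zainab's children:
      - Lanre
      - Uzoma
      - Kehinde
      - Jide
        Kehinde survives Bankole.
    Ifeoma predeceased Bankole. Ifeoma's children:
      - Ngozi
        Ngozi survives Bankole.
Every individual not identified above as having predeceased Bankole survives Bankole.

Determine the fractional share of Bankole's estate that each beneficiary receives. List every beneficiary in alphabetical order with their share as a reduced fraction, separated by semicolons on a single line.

Dayo, as surviving spouse, takes 1/3.
The remaining 2/3 passes to Bankole's descendants per stirpes.
The 2/3 is divided into 3 equal shares of 2/9 among Morounke, Zainab, Ifeoma.
Morounke is living and takes 2/9.
Zainab predeceased; the 2/9 allotted to Zainab's branch passes to Zainab's issue by representation.
The 2/9 is divided into 4 equal shares of 1/18 among Lanre, Uzoma, Kehinde, Jide.
Lanre is living and takes 1/18.
Uzoma is living and takes 1/18.
Kehinde is living and takes 1/18.
Jide is living and takes 1/18.
Ifeoma predeceased; the 2/9 allotted to Ifeoma's branch passes to Ifeoma's issue by representation.
Ngozi is the sole taker at this level and receives the full 2/9.

Dayo 1/3; Jide 1/18; Kehinde 1/18; Lanre 1/18; Morounke 2/9; Ngozi 2/9; Uzoma 1/18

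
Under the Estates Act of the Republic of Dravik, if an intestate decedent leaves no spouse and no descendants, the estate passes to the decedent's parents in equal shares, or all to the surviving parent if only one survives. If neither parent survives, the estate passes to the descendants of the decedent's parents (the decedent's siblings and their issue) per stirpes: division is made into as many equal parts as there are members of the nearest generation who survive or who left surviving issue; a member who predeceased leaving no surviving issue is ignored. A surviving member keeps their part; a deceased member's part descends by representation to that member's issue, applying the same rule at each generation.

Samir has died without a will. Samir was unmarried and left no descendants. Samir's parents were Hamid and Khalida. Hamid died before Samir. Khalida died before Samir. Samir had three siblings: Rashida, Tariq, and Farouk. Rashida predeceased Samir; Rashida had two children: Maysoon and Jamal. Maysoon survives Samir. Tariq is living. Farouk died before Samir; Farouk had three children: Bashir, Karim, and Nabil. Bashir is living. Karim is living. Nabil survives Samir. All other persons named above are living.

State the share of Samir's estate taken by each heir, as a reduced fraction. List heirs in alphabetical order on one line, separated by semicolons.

Bashir 1/9; Jamal 1/6; Karim 1/9; Maysoon 1/6; Nabil 1/9; Tariq 1/3

Neither parent survives and there are no descendants, so the estate passes to Samir's siblings and their issue per stirpes.
The estate is divided into 3 equal shares of 1/3 among Rashida, Tariq, Farouk.
Rashida predeceased; the 1/3 allotted to Rashida's branch passes to Rashida's issue by representation.
The 1/3 is divided into 2 equal shares of 1/6 among Maysoon, Jamal.
Maysoon is living and takes 1/6.
Jamal is living and takes 1/6.
Tariq is living and takes 1/3.
Farouk predeceased; the 1/3 allotted to Farouk's branch passes to Farouk's issue by representation.
The 1/3 is divided into 3 equal shares of 1/9 among Bashir, Karim, Nabil.
Bashir is living and takes 1/9.
Karim is living and takes 1/9.
Nabil is living and takes 1/9.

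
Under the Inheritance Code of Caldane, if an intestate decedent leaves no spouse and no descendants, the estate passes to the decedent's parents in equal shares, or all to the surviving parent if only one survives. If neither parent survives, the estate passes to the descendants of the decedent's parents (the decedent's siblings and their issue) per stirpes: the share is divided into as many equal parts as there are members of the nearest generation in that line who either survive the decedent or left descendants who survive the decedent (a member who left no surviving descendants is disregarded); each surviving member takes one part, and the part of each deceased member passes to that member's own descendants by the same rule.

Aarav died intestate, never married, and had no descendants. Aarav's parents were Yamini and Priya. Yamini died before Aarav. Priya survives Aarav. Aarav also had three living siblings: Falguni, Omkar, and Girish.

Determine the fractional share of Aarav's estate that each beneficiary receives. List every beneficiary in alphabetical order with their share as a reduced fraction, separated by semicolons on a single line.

Priya 1

Only one parent, Priya, survives, so Priya takes the entire estate. The siblings take nothing because a surviving parent has priority.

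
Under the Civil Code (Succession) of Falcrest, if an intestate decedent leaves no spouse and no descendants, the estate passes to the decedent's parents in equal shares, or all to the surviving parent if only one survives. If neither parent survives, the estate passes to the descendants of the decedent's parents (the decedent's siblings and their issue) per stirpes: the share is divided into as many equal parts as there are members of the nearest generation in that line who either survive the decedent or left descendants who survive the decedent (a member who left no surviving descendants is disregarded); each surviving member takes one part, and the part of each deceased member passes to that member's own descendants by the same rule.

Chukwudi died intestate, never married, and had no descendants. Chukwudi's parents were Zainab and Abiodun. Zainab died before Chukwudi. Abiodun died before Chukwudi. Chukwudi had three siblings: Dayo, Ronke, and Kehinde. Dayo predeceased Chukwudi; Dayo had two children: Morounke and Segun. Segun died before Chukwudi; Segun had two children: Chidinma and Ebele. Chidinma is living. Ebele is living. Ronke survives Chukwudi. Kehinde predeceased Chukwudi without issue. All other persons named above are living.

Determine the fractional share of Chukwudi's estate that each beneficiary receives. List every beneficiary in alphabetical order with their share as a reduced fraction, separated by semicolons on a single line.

Neither parent survives and there are no descendants, so the estate passes to Chukwudi's siblings and their issue per stirpes.
Kehinde left no surviving issue, so that branch lapses and is disregarded.
The estate is divided into 2 equal shares of 1/2 among Dayo, Ronke.
Dayo predeceased; the 1/2 allotted to Dayo's branch passes to Dayo's issue by representation.
The 1/2 is divided into 2 equal shares of 1/4 among Morounke, Segun.
Morounke is living and takes 1/4.
Segun predeceased; the 1/4 allotted to Segun's branch passes to Segun's issue by representation.
The 1/4 is divided into 2 equal shares of 1/8 among Chidinma, Ebele.
Chidinma is living and takes 1/8.
Ebele is living and takes 1/8.
Ronke is living and takes 1/2.

Chidinma 1/8; Ebele 1/8; Morounke 1/4; Ronke 1/2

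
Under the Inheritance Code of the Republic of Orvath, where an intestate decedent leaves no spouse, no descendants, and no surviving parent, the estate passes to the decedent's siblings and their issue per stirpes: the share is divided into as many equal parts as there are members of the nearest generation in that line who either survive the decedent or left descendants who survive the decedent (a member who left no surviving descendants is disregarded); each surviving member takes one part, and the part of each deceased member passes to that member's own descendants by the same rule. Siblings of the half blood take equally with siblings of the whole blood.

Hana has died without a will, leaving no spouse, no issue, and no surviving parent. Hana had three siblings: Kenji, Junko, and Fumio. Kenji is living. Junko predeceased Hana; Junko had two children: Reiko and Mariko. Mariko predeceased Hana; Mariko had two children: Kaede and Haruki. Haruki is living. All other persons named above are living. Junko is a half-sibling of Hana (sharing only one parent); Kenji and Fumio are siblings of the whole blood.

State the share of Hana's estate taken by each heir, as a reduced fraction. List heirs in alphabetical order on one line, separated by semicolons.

Fumio 1/3; Haruki 1/12; Kaede 1/12; Kenji 1/3; Reiko 1/6

No spouse, descendants, or parent survives, so the estate passes to Hana's siblings per stirpes.
Half-blood and whole-blood siblings take equally under the stated rule.
The estate is divided into 3 equal shares of 1/3 among Kenji, Junko, Fumio.
Kenji is living and takes 1/3.
Junko predeceased; the 1/3 allotted to Junko's branch passes to Junko's issue by representation.
The 1/3 is divided into 2 equal shares of 1/6 among Reiko, Mariko.
Reiko is living and takes 1/6.
Mariko predeceased; the 1/6 allotted to Mariko's branch passes to Mariko's issue by representation.
The 1/6 is divided into 2 equal shares of 1/12 among Kaede, Haruki.
Kaede is living and takes 1/12.
Haruki is living and takes 1/12.
Fumio is living and takes 1/3.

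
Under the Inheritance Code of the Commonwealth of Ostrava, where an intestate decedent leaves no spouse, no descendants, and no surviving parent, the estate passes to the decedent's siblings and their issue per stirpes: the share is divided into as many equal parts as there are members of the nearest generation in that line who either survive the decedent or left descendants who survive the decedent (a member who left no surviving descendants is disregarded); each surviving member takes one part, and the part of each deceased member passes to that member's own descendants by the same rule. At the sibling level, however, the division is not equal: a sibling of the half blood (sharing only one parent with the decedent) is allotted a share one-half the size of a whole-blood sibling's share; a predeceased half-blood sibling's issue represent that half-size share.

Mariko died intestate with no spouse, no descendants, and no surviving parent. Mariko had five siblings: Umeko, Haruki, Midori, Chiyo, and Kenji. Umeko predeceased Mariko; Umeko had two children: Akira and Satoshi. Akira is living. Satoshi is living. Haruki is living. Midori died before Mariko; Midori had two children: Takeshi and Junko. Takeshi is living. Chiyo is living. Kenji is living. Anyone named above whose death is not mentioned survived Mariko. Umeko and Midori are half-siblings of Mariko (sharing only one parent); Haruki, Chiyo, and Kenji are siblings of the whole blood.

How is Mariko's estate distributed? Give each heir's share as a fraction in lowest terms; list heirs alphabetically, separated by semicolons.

No spouse, descendants, or parent survives, so the estate passes to Mariko's siblings per stirpes.
Half-blood siblings count for one-half the weight of whole-blood siblings at the initial division.
Dividing 1 in proportion to weights (total weight 4): Umeko (weight 1/2) → 1/8; Haruki (weight 1) → 1/4; Midori (weight 1/2) → 1/8; Chiyo (weight 1) → 1/4; Kenji (weight 1) → 1/4.
Umeko predeceased; the 1/8 allotted to Umeko's branch passes to Umeko's issue by representation.
The 1/8 is divided into 2 equal shares of 1/16 among Akira, Satoshi.
Akira is living and takes 1/16.
Satoshi is living and takes 1/16.
Haruki is living and takes 1/4.
Midori predeceased; the 1/8 allotted to Midori's branch passes to Midori's issue by representation.
The 1/8 is divided into 2 equal shares of 1/16 among Takeshi, Junko.
Takeshi is living and takes 1/16.
Junko is living and takes 1/16.
Chiyo is living and takes 1/4.
Kenji is living and takes 1/4.

Akira 1/16; Chiyo 1/4; Haruki 1/4; Junko 1/16; Kenji 1/4; Satoshi 1/16; Takeshi 1/16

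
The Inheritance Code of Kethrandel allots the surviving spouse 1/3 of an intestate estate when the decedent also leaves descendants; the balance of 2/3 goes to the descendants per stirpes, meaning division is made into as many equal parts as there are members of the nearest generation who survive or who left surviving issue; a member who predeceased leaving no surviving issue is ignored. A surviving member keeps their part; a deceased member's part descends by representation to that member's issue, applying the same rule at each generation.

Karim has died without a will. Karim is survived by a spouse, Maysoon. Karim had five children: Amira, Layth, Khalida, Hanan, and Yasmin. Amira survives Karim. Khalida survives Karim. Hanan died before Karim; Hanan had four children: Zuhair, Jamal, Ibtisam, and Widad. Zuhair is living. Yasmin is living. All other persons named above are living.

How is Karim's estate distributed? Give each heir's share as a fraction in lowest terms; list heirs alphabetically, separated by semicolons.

Amira 2/15; Ibtisam 1/30; Jamal 1/30; Khalida 2/15; Layth 2/15; Maysoon 1/3; Widad 1/30; Yasmin 2/15; Zuhair 1/30

Maysoon, as surviving spouse, takes 1/3.
The remaining 2/3 passes to Karim's descendants per stirpes.
The 2/3 is divided into 5 equal shares of 2/15 among Amira, Layth, Khalida, Hanan, Yasmin.
Amira is living and takes 2/15.
Layth is living and takes 2/15.
Khalida is living and takes 2/15.
Hanan predeceased; the 2/15 allotted to Hanan's branch passes to Hanan's issue by representation.
The 2/15 is divided into 4 equal shares of 1/30 among Zuhair, Jamal, Ibtisam, Widad.
Zuhair is living and takes 1/30.
Jamal is living and takes 1/30.
Ibtisam is living and takes 1/30.
Widad is living and takes 1/30.
Yasmin is living and takes 2/15.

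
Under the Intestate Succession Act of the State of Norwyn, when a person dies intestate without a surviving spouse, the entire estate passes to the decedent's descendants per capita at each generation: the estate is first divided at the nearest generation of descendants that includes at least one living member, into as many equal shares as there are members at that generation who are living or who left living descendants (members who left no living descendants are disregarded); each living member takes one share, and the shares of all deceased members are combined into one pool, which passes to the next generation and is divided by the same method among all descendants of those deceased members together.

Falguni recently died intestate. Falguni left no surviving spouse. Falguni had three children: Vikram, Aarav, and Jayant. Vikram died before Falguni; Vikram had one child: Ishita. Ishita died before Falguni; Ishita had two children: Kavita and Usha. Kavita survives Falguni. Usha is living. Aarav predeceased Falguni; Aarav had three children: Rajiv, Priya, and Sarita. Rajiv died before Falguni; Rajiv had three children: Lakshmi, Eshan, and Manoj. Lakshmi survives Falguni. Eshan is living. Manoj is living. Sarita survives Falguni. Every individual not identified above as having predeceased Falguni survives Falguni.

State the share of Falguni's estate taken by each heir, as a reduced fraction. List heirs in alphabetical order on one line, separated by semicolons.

Eshan 1/15; Jayant 1/3; Kavita 1/15; Lakshmi 1/15; Manoj 1/15; Priya 1/6; Sarita 1/6; Usha 1/15

There is no surviving spouse, so the entire estate passes to Falguni's descendants per capita at each generation.
At generation 1 (Vikram, Aarav, Jayant) there are 3 shares of (1)/3 = 1/3 each.
Living: Jayant — each takes 1/3.
Deceased: Vikram and Aarav. Their combined 2/3 is pooled and carried to generation 2.
At generation 2 (Ishita, Rajiv, Priya, Sarita) there are 4 shares of (2/3)/4 = 1/6 each.
Living: Priya and Sarita — each takes 1/6.
Deceased: Ishita and Rajiv. Their combined 1/3 is pooled and carried to generation 3.
At generation 3 (Kavita, Usha, Lakshmi, Eshan, Manoj) there are 5 shares of (1/3)/5 = 1/15 each.
Living: Kavita, Usha, Lakshmi, Eshan, and Manoj — each takes 1/15.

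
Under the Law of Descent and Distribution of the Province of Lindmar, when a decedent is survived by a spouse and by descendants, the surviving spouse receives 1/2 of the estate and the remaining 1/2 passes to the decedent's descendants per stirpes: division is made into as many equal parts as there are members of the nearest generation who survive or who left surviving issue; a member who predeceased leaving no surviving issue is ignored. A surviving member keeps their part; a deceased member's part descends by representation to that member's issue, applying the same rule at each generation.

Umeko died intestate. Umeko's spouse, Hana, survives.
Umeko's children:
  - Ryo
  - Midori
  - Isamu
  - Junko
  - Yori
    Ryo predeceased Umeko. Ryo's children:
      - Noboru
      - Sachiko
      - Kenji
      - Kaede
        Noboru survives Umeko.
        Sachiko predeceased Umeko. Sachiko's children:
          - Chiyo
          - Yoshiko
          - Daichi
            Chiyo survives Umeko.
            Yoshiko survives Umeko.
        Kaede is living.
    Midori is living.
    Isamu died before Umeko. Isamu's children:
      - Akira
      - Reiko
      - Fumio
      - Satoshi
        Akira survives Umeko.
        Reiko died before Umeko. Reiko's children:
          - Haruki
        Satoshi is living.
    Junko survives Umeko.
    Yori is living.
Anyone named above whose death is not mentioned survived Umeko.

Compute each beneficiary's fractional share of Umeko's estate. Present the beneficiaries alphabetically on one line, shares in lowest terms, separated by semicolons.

Hana, as surviving spouse, takes 1/2.
The remaining 1/2 passes to Umeko's descendants per stirpes.
The 1/2 is divided into 5 equal shares of 1/10 among Ryo, Midori, Isamu, Junko, Yori.
Ryo predeceased; the 1/10 allotted to Ryo's branch passes to Ryo's issue by representation.
The 1/10 is divided into 4 equal shares of 1/40 among Noboru, Sachiko, Kenji, Kaede.
Noboru is living and takes 1/40.
Sachiko predeceased; the 1/40 allotted to Sachiko's branch passes to Sachiko's issue by representation.
The 1/40 is divided into 3 equal shares of 1/120 among Chiyo, Yoshiko, Daichi.
Chiyo is living and takes 1/120.
Yoshiko is living and takes 1/120.
Daichi is living and takes 1/120.
Kenji is living and takes 1/40.
Kaede is living and takes 1/40.
Midori is living and takes 1/10.
Isamu predeceased; the 1/10 allotted to Isamu's branch passes to Isamu's issue by representation.
The 1/10 is divided into 4 equal shares of 1/40 among Akira, Reiko, Fumio, Satoshi.
Akira is living and takes 1/40.
Reiko predeceased; the 1/40 allotted to Reiko's branch passes to Reiko's issue by representation.
Haruki is the sole taker at this level and receives the full 1/40.
Fumio is living and takes 1/40.
Satoshi is living and takes 1/40.
Junko is living and takes 1/10.
Yori is living and takes 1/10.

Akira 1/40; Chiyo 1/120; Daichi 1/120; Fumio 1/40; Hana 1/2; Haruki 1/40; Junko 1/10; Kaede 1/40; Kenji 1/40; Midori 1/10; Noboru 1/40; Satoshi 1/40; Yori 1/10; Yoshiko 1/120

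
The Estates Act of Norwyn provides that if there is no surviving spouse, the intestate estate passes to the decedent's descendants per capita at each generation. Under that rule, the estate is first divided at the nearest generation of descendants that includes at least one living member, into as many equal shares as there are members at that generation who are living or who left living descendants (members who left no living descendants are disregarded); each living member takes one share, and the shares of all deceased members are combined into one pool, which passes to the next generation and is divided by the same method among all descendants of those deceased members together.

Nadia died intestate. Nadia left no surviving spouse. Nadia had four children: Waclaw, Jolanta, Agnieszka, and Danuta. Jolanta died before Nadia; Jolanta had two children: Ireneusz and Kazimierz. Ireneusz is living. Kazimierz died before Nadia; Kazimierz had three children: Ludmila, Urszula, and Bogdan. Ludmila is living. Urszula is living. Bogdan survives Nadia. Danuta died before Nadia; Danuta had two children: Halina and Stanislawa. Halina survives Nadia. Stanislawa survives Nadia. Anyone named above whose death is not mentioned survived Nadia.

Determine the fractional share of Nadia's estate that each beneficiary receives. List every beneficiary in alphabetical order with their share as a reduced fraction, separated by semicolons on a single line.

Agnieszka 1/4; Bogdan 1/24; Halina 1/8; Ireneusz 1/8; Ludmila 1/24; Stanislawa 1/8; Urszula 1/24; Waclaw 1/4

There is no surviving spouse, so the entire estate passes to Nadia's descendants per capita at each generation.
At generation 1 (Waclaw, Jolanta, Agnieszka, Danuta) there are 4 shares of (1)/4 = 1/4 each.
Living: Waclaw and Agnieszka — each takes 1/4.
Deceased: Jolanta and Danuta. Their combined 1/2 is pooled and carried to generation 2.
At generation 2 (Ireneusz, Kazimierz, Halina, Stanislawa) there are 4 shares of (1/2)/4 = 1/8 each.
Living: Ireneusz, Halina, and Stanislawa — each takes 1/8.
Deceased: Kazimierz. That 1/8 share is carried to generation 3.
At generation 3 (Ludmila, Urszula, Bogdan) there are 3 shares of (1/8)/3 = 1/24 each.
Living: Ludmila, Urszula, and Bogdan — each takes 1/24.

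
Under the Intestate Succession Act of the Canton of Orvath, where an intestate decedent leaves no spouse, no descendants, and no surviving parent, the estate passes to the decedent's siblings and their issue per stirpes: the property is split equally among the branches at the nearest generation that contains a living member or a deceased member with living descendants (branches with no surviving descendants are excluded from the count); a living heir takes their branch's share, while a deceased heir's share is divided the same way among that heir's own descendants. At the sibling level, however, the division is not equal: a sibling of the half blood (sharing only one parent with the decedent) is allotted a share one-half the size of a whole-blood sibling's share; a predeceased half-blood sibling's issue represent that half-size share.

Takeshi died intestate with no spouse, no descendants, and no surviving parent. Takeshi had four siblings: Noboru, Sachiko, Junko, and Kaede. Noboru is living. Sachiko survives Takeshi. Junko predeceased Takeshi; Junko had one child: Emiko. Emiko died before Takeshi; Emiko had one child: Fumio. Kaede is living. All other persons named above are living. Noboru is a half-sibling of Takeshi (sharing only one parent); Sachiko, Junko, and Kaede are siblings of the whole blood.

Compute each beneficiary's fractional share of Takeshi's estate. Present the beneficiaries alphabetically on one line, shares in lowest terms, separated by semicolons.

No spouse, descendants, or parent survives, so the estate passes to Takeshi's siblings per stirpes.
Half-blood siblings count for one-half the weight of whole-blood siblings at the initial division.
Dividing 1 in proportion to weights (total weight 7/2): Noboru (weight 1/2) → 1/7; Sachiko (weight 1) → 2/7; Junko (weight 1) → 2/7; Kaede (weight 1) → 2/7.
Noboru is living and takes 1/7.
Sachiko is living and takes 2/7.
Junko predeceased; the 2/7 allotted to Junko's branch passes to Junko's issue by representation.
Emiko's line is the sole branch at this level, so the full 2/7 passes to Emiko's issue by representation.
Fumio is the sole taker at this level and receives the full 2/7.
Kaede is living and takes 2/7.

Fumio 2/7; Kaede 2/7; Noboru 1/7; Sachiko 2/7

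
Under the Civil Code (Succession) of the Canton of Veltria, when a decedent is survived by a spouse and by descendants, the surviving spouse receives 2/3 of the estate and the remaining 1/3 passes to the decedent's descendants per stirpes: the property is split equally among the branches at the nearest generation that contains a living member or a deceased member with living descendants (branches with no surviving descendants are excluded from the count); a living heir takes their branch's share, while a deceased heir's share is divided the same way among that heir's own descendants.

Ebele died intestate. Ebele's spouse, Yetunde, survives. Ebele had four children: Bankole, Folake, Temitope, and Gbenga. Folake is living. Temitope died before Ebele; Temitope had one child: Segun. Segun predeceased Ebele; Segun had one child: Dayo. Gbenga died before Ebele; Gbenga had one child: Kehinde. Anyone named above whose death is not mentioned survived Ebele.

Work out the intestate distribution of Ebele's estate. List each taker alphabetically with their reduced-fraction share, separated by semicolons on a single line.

Bankole 1/12; Dayo 1/12; Folake 1/12; Kehinde 1/12; Yetunde 2/3

Yetunde, as surviving spouse, takes 2/3.
The remaining 1/3 passes to Ebele's descendants per stirpes.
The 1/3 is divided into 4 equal shares of 1/12 among Bankole, Folake, Temitope, Gbenga.
Bankole is living and takes 1/12.
Folake is living and takes 1/12.
Temitope predeceased; the 1/12 allotted to Temitope's branch passes to Temitope's issue by representation.
Segun's line is the sole branch at this level, so the full 1/12 passes to Segun's issue by representation.
Dayo is the sole taker at this level and receives the full 1/12.
Gbenga predeceased; the 1/12 allotted to Gbenga's branch passes to Gbenga's issue by representation.
Kehinde is the sole taker at this level and receives the full 1/12.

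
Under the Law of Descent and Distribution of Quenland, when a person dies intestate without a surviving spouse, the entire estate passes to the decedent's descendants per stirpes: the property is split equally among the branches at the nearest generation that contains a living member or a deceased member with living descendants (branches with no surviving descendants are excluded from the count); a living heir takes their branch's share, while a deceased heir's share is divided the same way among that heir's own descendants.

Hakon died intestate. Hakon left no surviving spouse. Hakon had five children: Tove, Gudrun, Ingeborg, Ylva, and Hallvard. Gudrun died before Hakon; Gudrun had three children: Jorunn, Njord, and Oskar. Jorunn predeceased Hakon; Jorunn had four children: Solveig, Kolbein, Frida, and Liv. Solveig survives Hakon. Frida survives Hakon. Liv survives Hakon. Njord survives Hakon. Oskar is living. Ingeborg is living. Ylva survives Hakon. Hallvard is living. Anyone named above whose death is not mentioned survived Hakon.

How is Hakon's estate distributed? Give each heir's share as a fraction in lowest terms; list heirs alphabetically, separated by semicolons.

Frida 1/60; Hallvard 1/5; Ingeborg 1/5; Kolbein 1/60; Liv 1/60; Njord 1/15; Oskar 1/15; Solveig 1/60; Tove 1/5; Ylva 1/5

There is no surviving spouse, so the entire estate passes to Hakon's descendants per stirpes.
The estate is divided into 5 equal shares of 1/5 among Tove, Gudrun, Ingeborg, Ylva, Hallvard.
Tove is living and takes 1/5.
Gudrun predeceased; the 1/5 allotted to Gudrun's branch passes to Gudrun's issue by representation.
The 1/5 is divided into 3 equal shares of 1/15 among Jorunn, Njord, Oskar.
Jorunn predeceased; the 1/15 allotted to Jorunn's branch passes to Jorunn's issue by representation.
The 1/15 is divided into 4 equal shares of 1/60 among Solveig, Kolbein, Frida, Liv.
Solveig is living and takes 1/60.
Kolbein is living and takes 1/60.
Frida is living and takes 1/60.
Liv is living and takes 1/60.
Njord is living and takes 1/15.
Oskar is living and takes 1/15.
Ingeborg is living and takes 1/5.
Ylva is living and takes 1/5.
Hallvard is living and takes 1/5.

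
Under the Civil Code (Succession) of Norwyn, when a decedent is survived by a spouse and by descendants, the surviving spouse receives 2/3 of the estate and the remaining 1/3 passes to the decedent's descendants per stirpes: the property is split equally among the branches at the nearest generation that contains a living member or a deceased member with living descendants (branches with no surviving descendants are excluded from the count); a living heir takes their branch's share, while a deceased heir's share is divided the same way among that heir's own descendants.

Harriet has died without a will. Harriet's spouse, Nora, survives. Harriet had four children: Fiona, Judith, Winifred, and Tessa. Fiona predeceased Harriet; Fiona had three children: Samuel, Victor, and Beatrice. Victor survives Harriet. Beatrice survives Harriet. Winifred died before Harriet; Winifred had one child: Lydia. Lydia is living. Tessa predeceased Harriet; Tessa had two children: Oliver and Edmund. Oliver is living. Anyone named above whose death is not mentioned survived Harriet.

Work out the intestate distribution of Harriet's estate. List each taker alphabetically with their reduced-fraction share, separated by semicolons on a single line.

Beatrice 1/36; Edmund 1/24; Judith 1/12; Lydia 1/12; Nora 2/3; Oliver 1/24; Samuel 1/36; Victor 1/36

Nora, as surviving spouse, takes 2/3.
The remaining 1/3 passes to Harriet's descendants per stirpes.
The 1/3 is divided into 4 equal shares of 1/12 among Fiona, Judith, Winifred, Tessa.
Fiona predeceased; the 1/12 allotted to Fiona's branch passes to Fiona's issue by representation.
The 1/12 is divided into 3 equal shares of 1/36 among Samuel, Victor, Beatrice.
Samuel is living and takes 1/36.
Victor is living and takes 1/36.
Beatrice is living and takes 1/36.
Judith is living and takes 1/12.
Winifred predeceased; the 1/12 allotted to Winifred's branch passes to Winifred's issue by representation.
Lydia is the sole taker at this level and receives the full 1/12.
Tessa predeceased; the 1/12 allotted to Tessa's branch passes to Tessa's issue by representation.
The 1/12 is divided into 2 equal shares of 1/24 among Oliver, Edmund.
Oliver is living and takes 1/24.
Edmund is living and takes 1/24.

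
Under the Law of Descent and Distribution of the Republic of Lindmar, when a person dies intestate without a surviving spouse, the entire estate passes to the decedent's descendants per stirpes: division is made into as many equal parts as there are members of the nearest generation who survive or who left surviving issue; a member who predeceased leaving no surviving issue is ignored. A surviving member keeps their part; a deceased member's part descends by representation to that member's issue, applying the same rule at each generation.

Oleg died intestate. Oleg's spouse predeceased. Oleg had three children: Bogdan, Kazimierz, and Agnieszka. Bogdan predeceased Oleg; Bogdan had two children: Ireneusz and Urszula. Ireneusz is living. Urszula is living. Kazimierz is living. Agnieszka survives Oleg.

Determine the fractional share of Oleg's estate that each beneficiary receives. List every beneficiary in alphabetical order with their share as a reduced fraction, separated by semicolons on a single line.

Agnieszka 1/3; Ireneusz 1/6; Kazimierz 1/3; Urszula 1/6

There is no surviving spouse, so the entire estate passes to Oleg's descendants per stirpes.
The estate is divided into 3 equal shares of 1/3 among Bogdan, Kazimierz, Agnieszka.
Bogdan predeceased; the 1/3 allotted to Bogdan's branch passes to Bogdan's issue by representation.
The 1/3 is divided into 2 equal shares of 1/6 among Ireneusz, Urszula.
Ireneusz is living and takes 1/6.
Urszula is living and takes 1/6.
Kazimierz is living and takes 1/3.
Agnieszka is living and takes 1/3.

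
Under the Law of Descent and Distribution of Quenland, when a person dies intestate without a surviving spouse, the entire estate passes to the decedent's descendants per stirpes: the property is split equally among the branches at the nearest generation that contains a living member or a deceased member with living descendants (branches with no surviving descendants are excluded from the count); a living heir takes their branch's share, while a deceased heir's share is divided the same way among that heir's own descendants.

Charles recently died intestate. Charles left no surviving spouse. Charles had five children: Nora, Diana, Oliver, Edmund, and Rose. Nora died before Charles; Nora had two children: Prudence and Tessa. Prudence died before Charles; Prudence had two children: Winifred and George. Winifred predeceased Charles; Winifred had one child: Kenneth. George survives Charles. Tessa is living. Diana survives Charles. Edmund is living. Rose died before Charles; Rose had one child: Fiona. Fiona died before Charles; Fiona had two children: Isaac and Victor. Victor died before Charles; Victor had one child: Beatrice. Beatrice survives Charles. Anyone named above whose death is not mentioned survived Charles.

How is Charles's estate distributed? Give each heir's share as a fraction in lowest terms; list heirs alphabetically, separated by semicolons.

There is no surviving spouse, so the entire estate passes to Charles's descendants per stirpes.
The estate is divided into 5 equal shares of 1/5 among Nora, Diana, Oliver, Edmund, Rose.
Nora predeceased; the 1/5 allotted to Nora's branch passes to Nora's issue by representation.
The 1/5 is divided into 2 equal shares of 1/10 among Prudence, Tessa.
Prudence predeceased; the 1/10 allotted to Prudence's branch passes to Prudence's issue by representation.
The 1/10 is divided into 2 equal shares of 1/20 among Winifred, George.
Winifred predeceased; the 1/20 allotted to Winifred's branch passes to Winifred's issue by representation.
Kenneth is the sole taker at this level and receives the full 1/20.
George is living and takes 1/20.
Tessa is living and takes 1/10.
Diana is living and takes 1/5.
Oliver is living and takes 1/5.
Edmund is living and takes 1/5.
Rose predeceased; the 1/5 allotted to Rose's branch passes to Rose's issue by representation.
Fiona's line is the sole branch at this level, so the full 1/5 passes to Fiona's issue by representation.
The 1/5 is divided into 2 equal shares of 1/10 among Isaac, Victor.
Isaac is living and takes 1/10.
Victor predeceased; the 1/10 allotted to Victor's branch passes to Victor's issue by representation.
Beatrice is the sole taker at this level and receives the full 1/10.

Beatrice 1/10; Diana 1/5; Edmund 1/5; George 1/20; Isaac 1/10; Kenneth 1/20; Oliver 1/5; Tessa 1/10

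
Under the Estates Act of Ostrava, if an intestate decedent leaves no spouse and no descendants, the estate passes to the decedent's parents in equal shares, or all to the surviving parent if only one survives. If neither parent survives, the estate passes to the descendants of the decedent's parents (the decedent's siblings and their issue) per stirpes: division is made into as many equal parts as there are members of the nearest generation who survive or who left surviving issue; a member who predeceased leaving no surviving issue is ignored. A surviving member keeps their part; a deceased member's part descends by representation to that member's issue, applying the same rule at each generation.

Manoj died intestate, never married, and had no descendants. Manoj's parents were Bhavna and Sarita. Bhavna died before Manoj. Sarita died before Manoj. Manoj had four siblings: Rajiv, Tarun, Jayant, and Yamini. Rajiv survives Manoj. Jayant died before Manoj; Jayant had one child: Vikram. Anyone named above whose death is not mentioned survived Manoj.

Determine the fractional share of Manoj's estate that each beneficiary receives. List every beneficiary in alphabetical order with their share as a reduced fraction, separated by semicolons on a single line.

Rajiv 1/4; Tarun 1/4; Vikram 1/4; Yamini 1/4

Neither parent survives and there are no descendants, so the estate passes to Manoj's siblings and their issue per stirpes.
The estate is divided into 4 equal shares of 1/4 among Rajiv, Tarun, Jayant, Yamini.
Rajiv is living and takes 1/4.
Tarun is living and takes 1/4.
Jayant predeceased; the 1/4 allotted to Jayant's branch passes to Jayant's issue by representation.
Vikram is the sole taker at this level and receives the full 1/4.
Yamini is living and takes 1/4.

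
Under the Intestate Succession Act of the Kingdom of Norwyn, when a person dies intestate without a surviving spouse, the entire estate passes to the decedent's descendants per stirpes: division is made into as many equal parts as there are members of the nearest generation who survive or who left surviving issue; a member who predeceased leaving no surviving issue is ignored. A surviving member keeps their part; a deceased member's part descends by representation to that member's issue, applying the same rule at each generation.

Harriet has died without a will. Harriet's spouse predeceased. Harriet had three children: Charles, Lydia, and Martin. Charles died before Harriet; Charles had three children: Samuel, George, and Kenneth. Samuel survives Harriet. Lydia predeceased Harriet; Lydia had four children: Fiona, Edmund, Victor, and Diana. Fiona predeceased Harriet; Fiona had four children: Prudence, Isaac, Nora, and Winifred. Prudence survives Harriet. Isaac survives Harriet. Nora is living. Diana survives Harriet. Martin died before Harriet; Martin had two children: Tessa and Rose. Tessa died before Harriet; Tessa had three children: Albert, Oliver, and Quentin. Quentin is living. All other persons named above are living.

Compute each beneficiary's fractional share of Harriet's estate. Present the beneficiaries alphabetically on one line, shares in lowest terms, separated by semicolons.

There is no surviving spouse, so the entire estate passes to Harriet's descendants per stirpes.
The estate is divided into 3 equal shares of 1/3 among Charles, Lydia, Martin.
Charles predeceased; the 1/3 allotted to Charles's branch passes to Charles's issue by representation.
The 1/3 is divided into 3 equal shares of 1/9 among Samuel, George, Kenneth.
Samuel is living and takes 1/9.
George is living and takes 1/9.
Kenneth is living and takes 1/9.
Lydia predeceased; the 1/3 allotted to Lydia's branch passes to Lydia's issue by representation.
The 1/3 is divided into 4 equal shares of 1/12 among Fiona, Edmund, Victor, Diana.
Fiona predeceased; the 1/12 allotted to Fiona's branch passes to Fiona's issue by representation.
The 1/12 is divided into 4 equal shares of 1/48 among Prudence, Isaac, Nora, Winifred.
Prudence is living and takes 1/48.
Isaac is living and takes 1/48.
Nora is living and takes 1/48.
Winifred is living and takes 1/48.
Edmund is living and takes 1/12.
Victor is living and takes 1/12.
Diana is living and takes 1/12.
Martin predeceased; the 1/3 allotted to Martin's branch passes to Martin's issue by representation.
The 1/3 is divided into 2 equal shares of 1/6 among Tessa, Rose.
Tessa predeceased; the 1/6 allotted to Tessa's branch passes to Tessa's issue by representation.
The 1/6 is divided into 3 equal shares of 1/18 among Albert, Oliver, Quentin.
Albert is living and takes 1/18.
Oliver is living and takes 1/18.
Quentin is living and takes 1/18.
Rose is living and takes 1/6.

Albert 1/18; Diana 1/12; Edmund 1/12; George 1/9; Isaac 1/48; Kenneth 1/9; Nora 1/48; Oliver 1/18; Prudence 1/48; Quentin 1/18; Rose 1/6; Samuel 1/9; Victor 1/12; Winifred 1/48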